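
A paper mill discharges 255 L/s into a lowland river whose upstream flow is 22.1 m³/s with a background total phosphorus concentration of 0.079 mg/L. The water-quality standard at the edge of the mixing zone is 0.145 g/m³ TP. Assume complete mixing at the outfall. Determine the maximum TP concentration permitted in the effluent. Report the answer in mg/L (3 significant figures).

255 L/s = 0.255 m³/s.
Mass balance: 0.145·22.36 = 0.255·Cₑ + 22.1·0.079.
Cₑ = (3.241 − 1.746) / 0.255 = 5.865 mg/L.

5.86 mg/L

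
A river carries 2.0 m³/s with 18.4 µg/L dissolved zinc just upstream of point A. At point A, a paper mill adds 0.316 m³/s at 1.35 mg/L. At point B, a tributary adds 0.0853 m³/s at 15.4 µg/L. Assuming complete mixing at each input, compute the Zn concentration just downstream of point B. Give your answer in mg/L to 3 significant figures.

0.194 mg/L

18.4 µg/L = 0.0184 mg/L.
After input A: C = (2·0.0184 + 0.316·1.35) / 2.316 = 0.2001 mg/L.
15.4 µg/L = 0.0154 mg/L.
After input B: C = (2.316·0.2001 + 0.0853·0.0154) / 2.401 = 0.1935 mg/L.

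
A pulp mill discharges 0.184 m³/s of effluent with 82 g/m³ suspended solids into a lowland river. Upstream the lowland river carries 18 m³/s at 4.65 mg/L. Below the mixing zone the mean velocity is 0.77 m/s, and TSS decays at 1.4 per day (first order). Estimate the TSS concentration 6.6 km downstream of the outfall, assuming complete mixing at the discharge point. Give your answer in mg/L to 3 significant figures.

4.73 mg/L

After complete mixing, C₀ = (0.184·82 + 18·4.65) / 18.18 = 5.433 mg/L.
Travel time t = 6600 m / 0.77 m/s = 8571 s = 0.09921 d.
C = 5.433·exp(−1.4·0.09921) = 5.433·0.8703 = 4.728 mg/L.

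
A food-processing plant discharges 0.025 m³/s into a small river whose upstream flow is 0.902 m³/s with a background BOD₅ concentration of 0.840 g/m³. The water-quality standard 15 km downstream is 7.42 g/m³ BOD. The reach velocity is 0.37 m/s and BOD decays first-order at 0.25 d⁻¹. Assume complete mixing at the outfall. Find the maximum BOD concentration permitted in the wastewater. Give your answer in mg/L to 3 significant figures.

279 mg/L

Travel time to the compliance point: t = 1.5e+04/0.37 = 4.054e+04 s = 0.4692 d; decay factor exp(−0.25·0.4692) = 0.8893.
So the concentration just after mixing may be at most 7.42/0.8893 = 8.344 mg/L.
Mass balance: 8.344·0.927 = 0.025·Cₑ + 0.902·0.84.
Cₑ = (7.734 − 0.7577) / 0.025 = 279.1 mg/L.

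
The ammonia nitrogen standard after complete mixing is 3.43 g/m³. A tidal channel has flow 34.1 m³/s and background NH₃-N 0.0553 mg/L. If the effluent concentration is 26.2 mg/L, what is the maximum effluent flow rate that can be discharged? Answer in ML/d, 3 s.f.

Mass balance at complete mixing: C_std·(Q_w + Q_r) = Q_w·C_e + Q_r·C_b.
Rearranging, Q_w = Q_r·(C_std − C_b)/(C_e − C_std) = 34.1·(3.43 − 0.0553) / (26.2 − 3.43) = 5.054 m³/s.
= 436.7 ML/d.

437 ML/d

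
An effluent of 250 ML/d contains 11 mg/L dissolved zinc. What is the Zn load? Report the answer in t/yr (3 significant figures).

250 ML/d = 2.894 m³/s.
Mass flux = Q·C = 2.894 m³/s × 11 g/m³ = 31.83 g/s.
= 31.83 g/s × 31.56 = 1004 t/yr.

1000 t/yr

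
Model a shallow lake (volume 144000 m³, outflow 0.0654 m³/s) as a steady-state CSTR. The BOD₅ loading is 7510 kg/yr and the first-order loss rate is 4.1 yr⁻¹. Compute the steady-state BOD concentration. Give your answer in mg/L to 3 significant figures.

Outflow Q = 0.0654 m³/s × 3.156e+07 s/yr = 2.064e+06 m³/yr.
Steady-state CSTR mass balance: W = Q·C + k·V·C, so C = W/(Q + kV).
Q + kV = 2.064e+06 + 4.1·144000 = 2.654e+06 m³/yr.
C = 7510/2.654e+06 = 0.002829 kg/m³ = 2.829 mg/L.

2.83 mg/L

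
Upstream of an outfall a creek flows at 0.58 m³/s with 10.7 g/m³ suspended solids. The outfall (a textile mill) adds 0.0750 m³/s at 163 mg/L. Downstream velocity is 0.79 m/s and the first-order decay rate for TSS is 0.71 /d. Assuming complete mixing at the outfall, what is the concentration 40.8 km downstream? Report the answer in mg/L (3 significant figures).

After complete mixing, C₀ = (0.075·163 + 0.58·10.7) / 0.655 = 28.14 mg/L.
Travel time t = 4.08e+04 m / 0.79 m/s = 5.165e+04 s = 0.5977 d.
C = 28.14·exp(−0.71·0.5977) = 28.14·0.6542 = 18.41 mg/L.

18.4 mg/L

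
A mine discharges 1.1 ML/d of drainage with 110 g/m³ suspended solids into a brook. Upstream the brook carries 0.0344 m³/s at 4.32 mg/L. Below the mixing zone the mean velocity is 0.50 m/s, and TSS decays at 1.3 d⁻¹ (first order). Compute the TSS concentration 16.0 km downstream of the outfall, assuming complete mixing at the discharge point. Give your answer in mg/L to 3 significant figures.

1.1 ML/d = 0.01273 m³/s.
After complete mixing, C₀ = (0.01273·110 + 0.0344·4.32) / 0.04713 = 32.87 mg/L.
Travel time t = 1.6e+04 m / 0.50 m/s = 3.2e+04 s = 0.3704 d.
C = 32.87·exp(−1.3·0.3704) = 32.87·0.6179 = 20.31 mg/L.

20.3 mg/L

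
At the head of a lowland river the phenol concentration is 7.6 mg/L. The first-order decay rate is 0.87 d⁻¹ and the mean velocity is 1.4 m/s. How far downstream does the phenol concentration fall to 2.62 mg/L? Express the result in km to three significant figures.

148 km

From C = C₀·e^(−kt), t = ln(C₀/C)/k = ln(7.6/2.62)/0.87 = 1.065/0.87 = 1.224 d.
Distance = v·t = 1.4 m/s × 1.058e+05 s = 1.481e+05 m = 148.1 km.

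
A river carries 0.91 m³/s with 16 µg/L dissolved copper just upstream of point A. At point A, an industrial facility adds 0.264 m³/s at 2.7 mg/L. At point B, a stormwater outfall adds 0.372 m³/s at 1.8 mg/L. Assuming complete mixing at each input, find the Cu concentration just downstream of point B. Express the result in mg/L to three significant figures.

0.904 mg/L

16 µg/L = 0.016 mg/L.
After input A: C = (0.91·0.016 + 0.264·2.7) / 1.174 = 0.6196 mg/L.
After input B: C = (1.174·0.6196 + 0.372·1.8) / 1.546 = 0.9036 mg/L.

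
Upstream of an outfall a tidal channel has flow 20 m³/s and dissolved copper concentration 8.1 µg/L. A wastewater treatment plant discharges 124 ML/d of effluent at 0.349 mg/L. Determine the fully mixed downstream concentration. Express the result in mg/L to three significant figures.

124 ML/d = 1.435 m³/s.
8.1 µg/L = 0.0081 mg/L.
Flow-weighted mixing gives C = (1.435·0.349 + 20·0.0081) / (1.435 + 20) = 0.6629/21.44 = 0.03092 mg/L.

0.0309 mg/L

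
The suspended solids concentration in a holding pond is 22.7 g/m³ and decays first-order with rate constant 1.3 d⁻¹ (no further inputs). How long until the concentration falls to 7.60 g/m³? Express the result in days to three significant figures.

t = ln(C₀/C)/k = ln(22.7/7.60)/1.3 = 1.094/1.3 = 0.8417 d.

0.842 d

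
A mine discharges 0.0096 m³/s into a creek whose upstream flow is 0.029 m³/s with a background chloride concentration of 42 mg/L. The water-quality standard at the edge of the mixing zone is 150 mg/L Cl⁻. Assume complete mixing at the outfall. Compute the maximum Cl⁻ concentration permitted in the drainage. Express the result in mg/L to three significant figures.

Mass balance: 150·0.0386 = 0.0096·Cₑ + 0.029·42.
Cₑ = (5.79 − 1.218) / 0.0096 = 476.3 mg/L.

476 mg/L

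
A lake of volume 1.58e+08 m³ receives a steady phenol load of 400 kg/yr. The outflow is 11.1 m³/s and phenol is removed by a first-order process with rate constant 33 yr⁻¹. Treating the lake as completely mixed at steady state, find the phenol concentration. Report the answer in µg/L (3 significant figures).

0.0719 µg/L

Outflow Q = 11.1 m³/s × 3.156e+07 s/yr = 3.503e+08 m³/yr.
Steady-state CSTR mass balance: W = Q·C + k·V·C, so C = W/(Q + kV).
Q + kV = 3.503e+08 + 33·1.58e+08 = 5.564e+09 m³/yr.
C = 400/5.564e+09 = 7.189e-08 kg/m³ = 7.189e-05 mg/L = 0.07189 µg/L.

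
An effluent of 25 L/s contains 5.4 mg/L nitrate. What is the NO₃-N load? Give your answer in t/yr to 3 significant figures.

25 L/s = 0.025 m³/s.
Mass flux = Q·C = 0.025 m³/s × 5.4 g/m³ = 0.135 g/s.
= 0.135 g/s × 31.56 = 4.26 t/yr.

4.26 t/yr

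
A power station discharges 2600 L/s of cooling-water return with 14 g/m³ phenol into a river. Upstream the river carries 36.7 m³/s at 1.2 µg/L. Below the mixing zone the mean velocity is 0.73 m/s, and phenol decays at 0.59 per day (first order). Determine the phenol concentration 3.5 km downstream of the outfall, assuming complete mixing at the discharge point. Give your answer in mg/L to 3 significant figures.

0.897 mg/L

2600 L/s = 2.6 m³/s.
1.2 µg/L = 0.0012 mg/L.
After complete mixing, C₀ = (2.6·14 + 36.7·0.0012) / 39.3 = 0.9273 mg/L.
Travel time t = 3500 m / 0.73 m/s = 4795 s = 0.05549 d.
C = 0.9273·exp(−0.59·0.05549) = 0.9273·0.9678 = 0.8975 mg/L.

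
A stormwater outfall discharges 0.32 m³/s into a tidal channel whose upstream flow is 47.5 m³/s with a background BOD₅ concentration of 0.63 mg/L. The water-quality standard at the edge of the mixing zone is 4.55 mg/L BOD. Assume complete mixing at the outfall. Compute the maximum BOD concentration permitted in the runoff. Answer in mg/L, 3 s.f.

Mass balance: 4.55·47.82 = 0.32·Cₑ + 47.5·0.63.
Cₑ = (217.6 − 29.93) / 0.32 = 586.4 mg/L.

586 mg/L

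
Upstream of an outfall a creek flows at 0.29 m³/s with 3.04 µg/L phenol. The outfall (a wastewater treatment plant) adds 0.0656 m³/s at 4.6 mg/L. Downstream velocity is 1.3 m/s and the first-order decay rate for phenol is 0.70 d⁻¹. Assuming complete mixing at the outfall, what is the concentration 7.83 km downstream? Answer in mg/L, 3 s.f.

3.04 µg/L = 0.00304 mg/L.
After complete mixing, C₀ = (0.0656·4.6 + 0.29·0.00304) / 0.3556 = 0.8511 mg/L.
Travel time t = 7830 m / 1.3 m/s = 6023 s = 0.06971 d.
C = 0.8511·exp(−0.70·0.06971) = 0.8511·0.9524 = 0.8105 mg/L.

0.811 mg/L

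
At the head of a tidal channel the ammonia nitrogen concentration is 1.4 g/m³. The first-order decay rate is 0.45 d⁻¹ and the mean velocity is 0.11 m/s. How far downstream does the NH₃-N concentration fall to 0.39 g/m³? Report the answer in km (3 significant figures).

From C = C₀·e^(−kt), t = ln(C₀/C)/k = ln(1.4/0.39)/0.45 = 1.278/0.45 = 2.84 d.
Distance = v·t = 0.11 m/s × 2.454e+05 s = 2.699e+04 m = 26.99 km.

27.0 km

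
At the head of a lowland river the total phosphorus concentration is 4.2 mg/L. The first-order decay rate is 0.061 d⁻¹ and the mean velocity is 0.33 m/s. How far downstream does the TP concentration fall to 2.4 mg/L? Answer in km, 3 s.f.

262 km

From C = C₀·e^(−kt), t = ln(C₀/C)/k = ln(4.2/2.4)/0.061 = 0.5596/0.061 = 9.174 d.
Distance = v·t = 0.33 m/s × 7.926e+05 s = 2.616e+05 m = 261.6 km.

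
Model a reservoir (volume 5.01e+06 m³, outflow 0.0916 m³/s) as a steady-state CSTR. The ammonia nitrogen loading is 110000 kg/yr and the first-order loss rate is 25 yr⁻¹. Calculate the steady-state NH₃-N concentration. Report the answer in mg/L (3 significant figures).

Outflow Q = 0.0916 m³/s × 3.156e+07 s/yr = 2.891e+06 m³/yr.
Steady-state CSTR mass balance: W = Q·C + k·V·C, so C = W/(Q + kV).
Q + kV = 2.891e+06 + 25·5.01e+06 = 1.281e+08 m³/yr.
C = 110000/1.281e+08 = 0.0008584 kg/m³ = 0.8584 mg/L.

0.858 mg/L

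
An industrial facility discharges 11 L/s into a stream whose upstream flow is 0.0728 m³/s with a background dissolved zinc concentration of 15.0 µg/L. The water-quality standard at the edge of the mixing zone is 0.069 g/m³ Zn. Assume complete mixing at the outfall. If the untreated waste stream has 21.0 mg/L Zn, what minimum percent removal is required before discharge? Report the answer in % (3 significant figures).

98.0 %

11 L/s = 0.011 m³/s.
15.0 µg/L = 0.015 mg/L.
Mass balance: 0.069·0.0838 = 0.011·Cₑ + 0.0728·0.015.
Cₑ = (0.005782 − 0.001092) / 0.011 = 0.4264 mg/L.
Required removal = 1 − 0.4264/21.0 = 97.97 %.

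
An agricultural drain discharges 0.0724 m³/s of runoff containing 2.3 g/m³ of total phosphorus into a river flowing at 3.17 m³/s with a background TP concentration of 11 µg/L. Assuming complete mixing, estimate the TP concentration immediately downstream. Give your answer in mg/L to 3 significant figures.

0.0621 mg/L

11 µg/L = 0.011 mg/L.
By mass balance at complete mixing, C = (0.0724·2.3 + 3.17·0.011) / (0.0724 + 3.17) = 0.2014/3.242 = 0.06211 mg/L.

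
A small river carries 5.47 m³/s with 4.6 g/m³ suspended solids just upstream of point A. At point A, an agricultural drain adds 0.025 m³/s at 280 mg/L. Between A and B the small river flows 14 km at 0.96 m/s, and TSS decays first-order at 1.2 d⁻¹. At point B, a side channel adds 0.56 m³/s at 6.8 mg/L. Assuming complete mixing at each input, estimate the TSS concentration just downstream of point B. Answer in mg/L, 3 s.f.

4.97 mg/L

After input A: C = (5.47·4.6 + 0.025·280) / 5.495 = 5.853 mg/L.
Over the 14 km reach to input B (t = 1.458e+04 s = 0.1688 d), decay gives C = 5.853·exp(−1.2·0.1688) = 4.78 mg/L.
After input B: C = (5.495·4.78 + 0.56·6.8) / 6.055 = 4.967 mg/L.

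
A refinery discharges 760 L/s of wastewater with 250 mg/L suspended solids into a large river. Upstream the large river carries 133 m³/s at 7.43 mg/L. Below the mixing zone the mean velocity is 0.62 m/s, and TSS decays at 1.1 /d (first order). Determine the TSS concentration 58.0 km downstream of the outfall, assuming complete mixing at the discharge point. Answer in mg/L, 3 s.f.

760 L/s = 0.76 m³/s.
After complete mixing, C₀ = (0.76·250 + 133·7.43) / 133.8 = 8.808 mg/L.
Travel time t = 5.8e+04 m / 0.62 m/s = 9.355e+04 s = 1.083 d.
C = 8.808·exp(−1.1·1.083) = 8.808·0.3039 = 2.677 mg/L.

2.68 mg/L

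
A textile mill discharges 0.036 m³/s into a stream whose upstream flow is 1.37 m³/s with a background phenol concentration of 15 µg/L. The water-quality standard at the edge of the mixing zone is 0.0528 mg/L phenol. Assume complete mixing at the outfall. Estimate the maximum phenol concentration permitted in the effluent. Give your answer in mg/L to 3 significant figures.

1.49 mg/L

15 µg/L = 0.015 mg/L.
Mass balance: 0.0528·1.406 = 0.036·Cₑ + 1.37·0.015.
Cₑ = (0.07424 − 0.02055) / 0.036 = 1.491 mg/L.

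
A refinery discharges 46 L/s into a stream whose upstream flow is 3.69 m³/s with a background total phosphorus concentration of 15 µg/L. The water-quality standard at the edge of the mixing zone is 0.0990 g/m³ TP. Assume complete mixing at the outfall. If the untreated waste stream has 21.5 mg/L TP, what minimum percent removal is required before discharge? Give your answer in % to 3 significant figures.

68.2 %

46 L/s = 0.046 m³/s.
15 µg/L = 0.015 mg/L.
Mass balance: 0.099·3.736 = 0.046·Cₑ + 3.69·0.015.
Cₑ = (0.3699 − 0.05535) / 0.046 = 6.837 mg/L.
Required removal = 1 − 6.837/21.5 = 68.2 %.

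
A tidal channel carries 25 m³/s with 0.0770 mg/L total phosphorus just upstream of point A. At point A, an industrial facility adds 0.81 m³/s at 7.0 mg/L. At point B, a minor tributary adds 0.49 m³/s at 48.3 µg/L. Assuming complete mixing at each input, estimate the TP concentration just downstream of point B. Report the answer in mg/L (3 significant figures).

After input A: C = (25·0.077 + 0.81·7) / 25.81 = 0.2943 mg/L.
48.3 µg/L = 0.0483 mg/L.
After input B: C = (25.81·0.2943 + 0.49·0.0483) / 26.3 = 0.2897 mg/L.

0.290 mg/L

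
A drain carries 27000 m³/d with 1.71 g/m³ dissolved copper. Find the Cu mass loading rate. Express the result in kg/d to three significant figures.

27000 m³/d = 0.3125 m³/s.
Mass flux = Q·C = 0.3125 m³/s × 1.71 g/m³ = 0.5344 g/s.
= 0.5344 g/s × 86.4 = 46.17 kg/d.

46.2 kg/d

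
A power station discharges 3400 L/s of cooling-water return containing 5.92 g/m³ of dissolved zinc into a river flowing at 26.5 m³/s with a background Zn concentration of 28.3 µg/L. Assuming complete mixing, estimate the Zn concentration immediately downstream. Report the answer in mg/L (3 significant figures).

0.698 mg/L

3400 L/s = 3.4 m³/s.
28.3 µg/L = 0.0283 mg/L.
Conservation of mass across the mixing zone: C = (3.4·5.92 + 26.5·0.0283) / (3.4 + 26.5) = 20.88/29.9 = 0.6983 mg/L.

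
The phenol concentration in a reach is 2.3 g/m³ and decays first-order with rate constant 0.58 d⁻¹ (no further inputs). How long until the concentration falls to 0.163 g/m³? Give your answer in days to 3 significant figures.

t = ln(C₀/C)/k = ln(2.3/0.163)/0.58 = 2.647/0.58 = 4.564 d.

4.56 d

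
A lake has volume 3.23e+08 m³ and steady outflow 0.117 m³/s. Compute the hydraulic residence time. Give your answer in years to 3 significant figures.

87.5 yr

Q = 0.117 m³/s × 3.156e+07 s/yr = 3.692e+06 m³/yr.
Hydraulic residence time τ = V/Q = 3.23e+08/3.692e+06 = 87.48 yr.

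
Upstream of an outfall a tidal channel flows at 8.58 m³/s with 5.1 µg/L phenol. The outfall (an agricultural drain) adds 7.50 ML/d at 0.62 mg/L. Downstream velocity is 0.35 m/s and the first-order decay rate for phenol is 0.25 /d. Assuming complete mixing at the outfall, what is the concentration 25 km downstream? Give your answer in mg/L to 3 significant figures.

7.50 ML/d = 0.08681 m³/s.
5.1 µg/L = 0.0051 mg/L.
After complete mixing, C₀ = (0.08681·0.62 + 8.58·0.0051) / 8.667 = 0.01126 mg/L.
Travel time t = 2.5e+04 m / 0.35 m/s = 7.143e+04 s = 0.8267 d.
C = 0.01126·exp(−0.25·0.8267) = 0.01126·0.8133 = 0.009157 mg/L.

0.00916 mg/L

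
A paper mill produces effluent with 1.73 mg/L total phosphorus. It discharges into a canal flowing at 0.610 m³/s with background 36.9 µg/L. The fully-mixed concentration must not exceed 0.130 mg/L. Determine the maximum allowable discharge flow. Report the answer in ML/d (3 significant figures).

3.07 ML/d

36.9 µg/L = 0.0369 mg/L.
Mass balance at complete mixing: C_std·(Q_w + Q_r) = Q_w·C_e + Q_r·C_b.
Rearranging, Q_w = Q_r·(C_std − C_b)/(C_e − C_std) = 0.610·(0.13 − 0.0369) / (1.73 − 0.13) = 0.03549 m³/s.
= 3.067 ML/d.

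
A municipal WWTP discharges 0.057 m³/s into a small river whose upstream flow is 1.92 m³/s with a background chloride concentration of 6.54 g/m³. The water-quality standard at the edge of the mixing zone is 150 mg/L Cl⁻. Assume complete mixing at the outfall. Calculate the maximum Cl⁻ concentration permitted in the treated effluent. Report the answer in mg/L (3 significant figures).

4980 mg/L

Mass balance: 150·1.977 = 0.057·Cₑ + 1.92·6.54.
Cₑ = (296.5 − 12.56) / 0.057 = 4982 mg/L.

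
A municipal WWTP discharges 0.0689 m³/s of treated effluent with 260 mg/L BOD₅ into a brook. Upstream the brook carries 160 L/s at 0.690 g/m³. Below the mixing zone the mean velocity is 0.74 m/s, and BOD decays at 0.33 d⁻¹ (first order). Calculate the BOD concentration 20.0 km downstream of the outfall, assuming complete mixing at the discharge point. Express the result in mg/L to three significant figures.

71.0 mg/L

160 L/s = 0.16 m³/s.
After complete mixing, C₀ = (0.0689·260 + 0.16·0.69) / 0.2289 = 78.74 mg/L.
Travel time t = 2e+04 m / 0.74 m/s = 2.703e+04 s = 0.3128 d.
C = 78.74·exp(−0.33·0.3128) = 78.74·0.9019 = 71.02 mg/L.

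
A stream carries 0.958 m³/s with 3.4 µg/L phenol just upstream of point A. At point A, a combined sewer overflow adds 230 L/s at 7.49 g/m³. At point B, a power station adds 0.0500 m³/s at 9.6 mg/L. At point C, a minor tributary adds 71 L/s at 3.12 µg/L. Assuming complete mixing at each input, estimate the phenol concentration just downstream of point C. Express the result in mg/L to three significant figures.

1.69 mg/L

3.4 µg/L = 0.0034 mg/L.
230 L/s = 0.23 m³/s.
After input A: C = (0.958·0.0034 + 0.23·7.49) / 1.188 = 1.453 mg/L.
After input B: C = (1.188·1.453 + 0.05·9.6) / 1.238 = 1.782 mg/L.
71 L/s = 0.071 m³/s.
3.12 µg/L = 0.00312 mg/L.
After input C: C = (1.238·1.782 + 0.071·0.00312) / 1.309 = 1.685 mg/L.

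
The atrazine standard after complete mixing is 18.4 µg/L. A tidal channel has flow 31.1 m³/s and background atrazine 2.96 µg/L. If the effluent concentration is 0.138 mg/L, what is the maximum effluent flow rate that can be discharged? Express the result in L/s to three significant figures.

2.96 µg/L = 0.00296 mg/L.
18.4 µg/L = 0.0184 mg/L.
Mass balance at complete mixing: C_std·(Q_w + Q_r) = Q_w·C_e + Q_r·C_b.
Rearranging, Q_w = Q_r·(C_std − C_b)/(C_e − C_std) = 31.1·(0.0184 − 0.00296) / (0.138 − 0.0184) = 4.015 m³/s.
= 4015 L/s.

4010 L/s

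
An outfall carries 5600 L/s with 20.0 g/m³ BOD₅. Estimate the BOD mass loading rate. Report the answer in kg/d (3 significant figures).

9680 kg/d

5600 L/s = 5.6 m³/s.
Mass flux = Q·C = 5.6 m³/s × 20 g/m³ = 112 g/s.
= 112 g/s × 86.4 = 9677 kg/d.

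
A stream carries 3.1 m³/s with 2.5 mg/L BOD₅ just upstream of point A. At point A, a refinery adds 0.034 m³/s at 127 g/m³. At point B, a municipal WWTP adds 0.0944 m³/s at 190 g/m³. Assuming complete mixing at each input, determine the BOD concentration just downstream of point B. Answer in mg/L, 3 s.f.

9.29 mg/L

After input A: C = (3.1·2.5 + 0.034·127) / 3.134 = 3.851 mg/L.
After input B: C = (3.134·3.851 + 0.0944·190) / 3.228 = 9.294 mg/L.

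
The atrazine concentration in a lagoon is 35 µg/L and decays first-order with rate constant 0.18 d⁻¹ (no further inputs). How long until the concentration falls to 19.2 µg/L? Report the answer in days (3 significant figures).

t = ln(C₀/C)/k = ln(35/19.2)/0.18 = 0.6004/0.18 = 3.336 d.

3.34 d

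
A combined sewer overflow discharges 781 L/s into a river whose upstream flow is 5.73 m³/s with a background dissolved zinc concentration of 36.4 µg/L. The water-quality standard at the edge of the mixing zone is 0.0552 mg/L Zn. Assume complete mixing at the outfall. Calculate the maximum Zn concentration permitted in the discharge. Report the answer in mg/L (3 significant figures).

0.193 mg/L

781 L/s = 0.781 m³/s.
36.4 µg/L = 0.0364 mg/L.
Mass balance: 0.0552·6.511 = 0.781·Cₑ + 5.73·0.0364.
Cₑ = (0.3594 − 0.2086) / 0.781 = 0.1931 mg/L.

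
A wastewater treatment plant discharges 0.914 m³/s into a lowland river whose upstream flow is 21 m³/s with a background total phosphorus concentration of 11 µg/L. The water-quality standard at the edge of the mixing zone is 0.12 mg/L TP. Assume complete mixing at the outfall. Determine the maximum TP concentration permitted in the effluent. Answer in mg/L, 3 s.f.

11 µg/L = 0.011 mg/L.
Mass balance: 0.12·21.91 = 0.914·Cₑ + 21·0.011.
Cₑ = (2.63 − 0.231) / 0.914 = 2.624 mg/L.

2.62 mg/L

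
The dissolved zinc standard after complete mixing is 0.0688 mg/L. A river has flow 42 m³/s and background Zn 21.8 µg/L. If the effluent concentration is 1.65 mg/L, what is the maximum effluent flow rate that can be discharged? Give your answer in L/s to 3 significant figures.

1250 L/s

21.8 µg/L = 0.0218 mg/L.
Mass balance at complete mixing: C_std·(Q_w + Q_r) = Q_w·C_e + Q_r·C_b.
Rearranging, Q_w = Q_r·(C_std − C_b)/(C_e − C_std) = 42·(0.0688 − 0.0218) / (1.65 − 0.0688) = 1.248 m³/s.
= 1248 L/s.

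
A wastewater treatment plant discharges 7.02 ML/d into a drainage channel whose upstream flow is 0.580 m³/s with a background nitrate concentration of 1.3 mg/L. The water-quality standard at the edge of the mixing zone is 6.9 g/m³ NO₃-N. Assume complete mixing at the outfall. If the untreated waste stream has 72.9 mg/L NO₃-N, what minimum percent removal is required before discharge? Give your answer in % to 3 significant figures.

35.7 %

7.02 ML/d = 0.08125 m³/s.
Mass balance: 6.9·0.6612 = 0.08125·Cₑ + 0.58·1.3.
Cₑ = (4.563 − 0.754) / 0.08125 = 46.88 mg/L.
Required removal = 1 − 46.88/72.9 = 35.7 %.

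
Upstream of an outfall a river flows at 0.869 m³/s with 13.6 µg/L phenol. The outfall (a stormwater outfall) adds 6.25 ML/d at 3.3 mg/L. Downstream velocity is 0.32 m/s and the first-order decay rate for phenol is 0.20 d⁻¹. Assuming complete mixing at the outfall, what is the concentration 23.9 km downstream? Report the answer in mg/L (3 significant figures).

0.224 mg/L

6.25 ML/d = 0.07234 m³/s.
13.6 µg/L = 0.0136 mg/L.
After complete mixing, C₀ = (0.07234·3.3 + 0.869·0.0136) / 0.9413 = 0.2661 mg/L.
Travel time t = 2.39e+04 m / 0.32 m/s = 7.469e+04 s = 0.8644 d.
C = 0.2661·exp(−0.20·0.8644) = 0.2661·0.8412 = 0.2239 mg/L.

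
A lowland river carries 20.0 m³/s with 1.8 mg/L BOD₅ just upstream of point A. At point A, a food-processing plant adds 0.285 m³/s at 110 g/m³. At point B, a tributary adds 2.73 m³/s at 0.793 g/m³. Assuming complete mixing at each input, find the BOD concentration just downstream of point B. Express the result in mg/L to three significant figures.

3.02 mg/L

After input A: C = (20·1.8 + 0.285·110) / 20.29 = 3.32 mg/L.
After input B: C = (20.29·3.32 + 2.73·0.793) / 23.02 = 3.02 mg/L.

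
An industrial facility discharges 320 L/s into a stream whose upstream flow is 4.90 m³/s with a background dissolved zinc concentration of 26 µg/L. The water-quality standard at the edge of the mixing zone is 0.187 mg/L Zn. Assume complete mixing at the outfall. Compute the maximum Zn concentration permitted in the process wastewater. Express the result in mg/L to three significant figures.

2.65 mg/L

320 L/s = 0.32 m³/s.
26 µg/L = 0.026 mg/L.
Mass balance: 0.187·5.22 = 0.32·Cₑ + 4.9·0.026.
Cₑ = (0.9761 − 0.1274) / 0.32 = 2.652 mg/L.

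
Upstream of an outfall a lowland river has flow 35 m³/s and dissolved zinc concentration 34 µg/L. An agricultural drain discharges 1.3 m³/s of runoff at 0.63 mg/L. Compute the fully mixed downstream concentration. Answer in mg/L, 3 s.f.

34 µg/L = 0.034 mg/L.
Flow-weighted mixing gives C = (1.3·0.63 + 35·0.034) / (1.3 + 35) = 2.009/36.3 = 0.05534 mg/L.

0.0553 mg/L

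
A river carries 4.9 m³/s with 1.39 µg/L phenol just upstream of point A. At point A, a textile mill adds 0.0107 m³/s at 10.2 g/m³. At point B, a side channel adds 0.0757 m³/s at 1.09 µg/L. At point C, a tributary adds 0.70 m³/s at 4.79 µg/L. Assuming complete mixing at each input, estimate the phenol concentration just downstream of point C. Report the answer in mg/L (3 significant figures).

0.0210 mg/L

1.39 µg/L = 0.00139 mg/L.
After input A: C = (4.9·0.00139 + 0.0107·10.2) / 4.911 = 0.02361 mg/L.
1.09 µg/L = 0.00109 mg/L.
After input B: C = (4.911·0.02361 + 0.0757·0.00109) / 4.986 = 0.02327 mg/L.
4.79 µg/L = 0.00479 mg/L.
After input C: C = (4.986·0.02327 + 0.7·0.00479) / 5.686 = 0.021 mg/L.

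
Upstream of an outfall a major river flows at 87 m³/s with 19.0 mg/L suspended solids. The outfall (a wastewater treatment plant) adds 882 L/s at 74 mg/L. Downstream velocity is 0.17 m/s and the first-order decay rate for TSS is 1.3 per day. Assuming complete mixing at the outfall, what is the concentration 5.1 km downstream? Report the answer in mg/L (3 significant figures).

12.4 mg/L

882 L/s = 0.882 m³/s.
After complete mixing, C₀ = (0.882·74 + 87·19) / 87.88 = 19.55 mg/L.
Travel time t = 5100 m / 0.17 m/s = 3e+04 s = 0.3472 d.
C = 19.55·exp(−1.3·0.3472) = 19.55·0.6367 = 12.45 mg/L.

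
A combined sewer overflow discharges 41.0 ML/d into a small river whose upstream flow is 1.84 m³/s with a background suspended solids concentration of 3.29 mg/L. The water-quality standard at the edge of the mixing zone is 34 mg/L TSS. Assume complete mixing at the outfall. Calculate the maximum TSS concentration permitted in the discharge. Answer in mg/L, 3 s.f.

41.0 ML/d = 0.4745 m³/s.
Mass balance: 34·2.315 = 0.4745·Cₑ + 1.84·3.29.
Cₑ = (78.69 − 6.054) / 0.4745 = 153.1 mg/L.

153 mg/L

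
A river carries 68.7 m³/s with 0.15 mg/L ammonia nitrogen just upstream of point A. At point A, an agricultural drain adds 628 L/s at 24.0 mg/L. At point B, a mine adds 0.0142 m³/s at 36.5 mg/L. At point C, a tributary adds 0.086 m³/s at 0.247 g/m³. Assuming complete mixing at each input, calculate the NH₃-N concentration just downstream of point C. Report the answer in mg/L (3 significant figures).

0.373 mg/L

628 L/s = 0.628 m³/s.
After input A: C = (68.7·0.15 + 0.628·24) / 69.33 = 0.366 mg/L.
After input B: C = (69.33·0.366 + 0.0142·36.5) / 69.34 = 0.3734 mg/L.
After input C: C = (69.34·0.3734 + 0.086·0.247) / 69.43 = 0.3733 mg/L.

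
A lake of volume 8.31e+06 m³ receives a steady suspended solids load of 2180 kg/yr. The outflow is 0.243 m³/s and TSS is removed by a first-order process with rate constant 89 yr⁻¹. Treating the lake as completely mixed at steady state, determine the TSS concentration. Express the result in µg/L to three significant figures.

2.92 µg/L

Outflow Q = 0.243 m³/s × 3.156e+07 s/yr = 7.668e+06 m³/yr.
Steady-state CSTR mass balance: W = Q·C + k·V·C, so C = W/(Q + kV).
Q + kV = 7.668e+06 + 89·8.31e+06 = 7.473e+08 m³/yr.
C = 2180/7.473e+08 = 2.917e-06 kg/m³ = 0.002917 mg/L = 2.917 µg/L.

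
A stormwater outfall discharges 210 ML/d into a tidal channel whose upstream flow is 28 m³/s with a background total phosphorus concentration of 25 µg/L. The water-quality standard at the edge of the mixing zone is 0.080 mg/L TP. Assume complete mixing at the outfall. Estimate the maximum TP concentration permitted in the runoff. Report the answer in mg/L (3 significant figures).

210 ML/d = 2.431 m³/s.
25 µg/L = 0.025 mg/L.
Mass balance: 0.08·30.43 = 2.431·Cₑ + 28·0.025.
Cₑ = (2.434 − 0.7) / 2.431 = 0.7136 mg/L.

0.714 mg/L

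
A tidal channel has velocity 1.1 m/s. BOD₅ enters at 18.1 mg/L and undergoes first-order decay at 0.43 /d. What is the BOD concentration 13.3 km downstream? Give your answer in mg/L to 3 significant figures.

17.0 mg/L

Travel time t = 13.3 km / 1.1 m/s = 1.33e+04/1.1 = 1.209e+04 s = 0.1399 d.
First-order decay: C = 18.1·exp(−0.43·0.1399) = 18.1·0.9416 = 17.04 mg/L.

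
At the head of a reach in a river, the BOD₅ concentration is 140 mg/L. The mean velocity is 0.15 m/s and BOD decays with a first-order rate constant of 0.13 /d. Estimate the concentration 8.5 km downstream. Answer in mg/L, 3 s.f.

129 mg/L

Travel time t = 8.5 km / 0.15 m/s = 8500/0.15 = 5.667e+04 s = 0.6559 d.
First-order decay: C = 140·exp(−0.13·0.6559) = 140·0.9183 = 128.6 mg/L.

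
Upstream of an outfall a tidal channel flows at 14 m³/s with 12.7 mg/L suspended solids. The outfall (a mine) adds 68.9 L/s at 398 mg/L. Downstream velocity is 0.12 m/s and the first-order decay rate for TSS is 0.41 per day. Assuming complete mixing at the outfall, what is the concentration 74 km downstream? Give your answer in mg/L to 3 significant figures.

68.9 L/s = 0.0689 m³/s.
After complete mixing, C₀ = (0.0689·398 + 14·12.7) / 14.07 = 14.59 mg/L.
Travel time t = 7.4e+04 m / 0.12 m/s = 6.167e+05 s = 7.137 d.
C = 14.59·exp(−0.41·7.137) = 14.59·0.05359 = 0.7818 mg/L.

0.782 mg/L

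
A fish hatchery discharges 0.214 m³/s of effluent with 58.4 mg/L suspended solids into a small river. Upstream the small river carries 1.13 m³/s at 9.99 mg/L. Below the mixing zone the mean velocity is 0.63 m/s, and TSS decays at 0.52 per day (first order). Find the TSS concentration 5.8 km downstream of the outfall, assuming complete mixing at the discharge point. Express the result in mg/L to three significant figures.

After complete mixing, C₀ = (0.214·58.4 + 1.13·9.99) / 1.344 = 17.7 mg/L.
Travel time t = 5800 m / 0.63 m/s = 9206 s = 0.1066 d.
C = 17.7·exp(−0.52·0.1066) = 17.7·0.9461 = 16.74 mg/L.

16.7 mg/L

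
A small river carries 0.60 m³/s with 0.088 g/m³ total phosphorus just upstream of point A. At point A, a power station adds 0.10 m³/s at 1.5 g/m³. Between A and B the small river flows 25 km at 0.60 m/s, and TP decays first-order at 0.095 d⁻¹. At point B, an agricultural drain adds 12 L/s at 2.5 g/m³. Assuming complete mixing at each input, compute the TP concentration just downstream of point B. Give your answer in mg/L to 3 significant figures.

0.314 mg/L

After input A: C = (0.6·0.088 + 0.1·1.5) / 0.7 = 0.2897 mg/L.
Over the 25 km reach to input B (t = 4.167e+04 s = 0.4823 d), decay gives C = 0.2897·exp(−0.095·0.4823) = 0.2767 mg/L.
12 L/s = 0.012 m³/s.
After input B: C = (0.7·0.2767 + 0.012·2.5) / 0.712 = 0.3142 mg/L.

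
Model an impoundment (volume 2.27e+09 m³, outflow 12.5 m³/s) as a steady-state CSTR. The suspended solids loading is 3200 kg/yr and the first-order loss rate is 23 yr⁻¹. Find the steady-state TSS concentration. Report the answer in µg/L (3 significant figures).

0.0608 µg/L

Outflow Q = 12.5 m³/s × 3.156e+07 s/yr = 3.945e+08 m³/yr.
Steady-state CSTR mass balance: W = Q·C + k·V·C, so C = W/(Q + kV).
Q + kV = 3.945e+08 + 23·2.27e+09 = 5.26e+10 m³/yr.
C = 3200/5.26e+10 = 6.083e-08 kg/m³ = 6.083e-05 mg/L = 0.06083 µg/L.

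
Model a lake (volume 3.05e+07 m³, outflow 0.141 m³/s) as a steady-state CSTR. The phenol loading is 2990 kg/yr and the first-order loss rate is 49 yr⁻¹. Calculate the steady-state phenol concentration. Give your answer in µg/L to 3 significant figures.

Outflow Q = 0.141 m³/s × 3.156e+07 s/yr = 4.45e+06 m³/yr.
Steady-state CSTR mass balance: W = Q·C + k·V·C, so C = W/(Q + kV).
Q + kV = 4.45e+06 + 49·3.05e+07 = 1.499e+09 m³/yr.
C = 2990/1.499e+09 = 1.995e-06 kg/m³ = 0.001995 mg/L = 1.995 µg/L.

1.99 µg/L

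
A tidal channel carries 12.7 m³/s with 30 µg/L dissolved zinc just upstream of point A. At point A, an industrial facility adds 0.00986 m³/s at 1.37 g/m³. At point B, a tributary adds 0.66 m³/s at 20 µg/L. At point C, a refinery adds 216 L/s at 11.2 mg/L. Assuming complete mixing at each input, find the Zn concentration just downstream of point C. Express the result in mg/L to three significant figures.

0.208 mg/L

30 µg/L = 0.03 mg/L.
After input A: C = (12.7·0.03 + 0.00986·1.37) / 12.71 = 0.03104 mg/L.
20 µg/L = 0.02 mg/L.
After input B: C = (12.71·0.03104 + 0.66·0.02) / 13.37 = 0.03049 mg/L.
216 L/s = 0.216 m³/s.
After input C: C = (13.37·0.03049 + 0.216·11.2) / 13.59 = 0.2081 mg/L.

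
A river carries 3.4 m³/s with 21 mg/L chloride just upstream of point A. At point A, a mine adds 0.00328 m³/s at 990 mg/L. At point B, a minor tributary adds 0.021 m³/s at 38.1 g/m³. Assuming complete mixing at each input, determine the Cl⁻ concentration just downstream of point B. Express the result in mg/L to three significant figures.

After input A: C = (3.4·21 + 0.00328·990) / 3.403 = 21.93 mg/L.
After input B: C = (3.403·21.93 + 0.021·38.1) / 3.424 = 22.03 mg/L.

22.0 mg/L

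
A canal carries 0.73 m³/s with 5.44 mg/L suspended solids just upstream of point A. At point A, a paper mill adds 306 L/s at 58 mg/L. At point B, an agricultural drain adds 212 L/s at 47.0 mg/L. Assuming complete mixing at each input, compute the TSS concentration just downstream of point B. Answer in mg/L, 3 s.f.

306 L/s = 0.306 m³/s.
After input A: C = (0.73·5.44 + 0.306·58) / 1.036 = 20.96 mg/L.
212 L/s = 0.212 m³/s.
After input B: C = (1.036·20.96 + 0.212·47) / 1.248 = 25.39 mg/L.

25.4 mg/L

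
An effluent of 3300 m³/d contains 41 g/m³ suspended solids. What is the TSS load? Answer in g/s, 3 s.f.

3300 m³/d = 0.03819 m³/s.
Mass flux = Q·C = 0.03819 m³/s × 41 g/m³ = 1.566 g/s.

1.57 g/s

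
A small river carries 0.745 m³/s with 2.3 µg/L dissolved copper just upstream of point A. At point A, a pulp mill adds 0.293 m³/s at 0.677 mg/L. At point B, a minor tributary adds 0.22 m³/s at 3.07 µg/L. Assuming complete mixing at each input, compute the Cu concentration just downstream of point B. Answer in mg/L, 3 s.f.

0.160 mg/L

2.3 µg/L = 0.0023 mg/L.
After input A: C = (0.745·0.0023 + 0.293·0.677) / 1.038 = 0.1928 mg/L.
3.07 µg/L = 0.00307 mg/L.
After input B: C = (1.038·0.1928 + 0.22·0.00307) / 1.258 = 0.1596 mg/L.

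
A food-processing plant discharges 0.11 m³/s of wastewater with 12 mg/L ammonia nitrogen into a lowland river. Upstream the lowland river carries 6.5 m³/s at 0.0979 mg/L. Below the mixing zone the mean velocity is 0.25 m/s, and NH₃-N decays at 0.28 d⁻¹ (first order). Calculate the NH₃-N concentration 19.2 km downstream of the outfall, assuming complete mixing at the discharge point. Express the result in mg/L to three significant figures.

After complete mixing, C₀ = (0.11·12 + 6.5·0.0979) / 6.61 = 0.296 mg/L.
Travel time t = 1.92e+04 m / 0.25 m/s = 7.68e+04 s = 0.8889 d.
C = 0.296·exp(−0.28·0.8889) = 0.296·0.7797 = 0.2308 mg/L.

0.231 mg/L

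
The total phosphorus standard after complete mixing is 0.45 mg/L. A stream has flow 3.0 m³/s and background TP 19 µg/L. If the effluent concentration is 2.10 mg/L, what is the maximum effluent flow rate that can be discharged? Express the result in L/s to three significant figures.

19 µg/L = 0.019 mg/L.
Mass balance at complete mixing: C_std·(Q_w + Q_r) = Q_w·C_e + Q_r·C_b.
Rearranging, Q_w = Q_r·(C_std − C_b)/(C_e − C_std) = 3.0·(0.45 − 0.019) / (2.1 − 0.45) = 0.7836 m³/s.
= 783.6 L/s.

784 L/s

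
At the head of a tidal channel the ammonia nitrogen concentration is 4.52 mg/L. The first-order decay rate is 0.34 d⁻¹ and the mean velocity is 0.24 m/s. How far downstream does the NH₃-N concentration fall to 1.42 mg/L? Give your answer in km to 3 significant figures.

70.6 km

From C = C₀·e^(−kt), t = ln(C₀/C)/k = ln(4.52/1.42)/0.34 = 1.158/0.34 = 3.405 d.
Distance = v·t = 0.24 m/s × 2.942e+05 s = 7.062e+04 m = 70.62 km.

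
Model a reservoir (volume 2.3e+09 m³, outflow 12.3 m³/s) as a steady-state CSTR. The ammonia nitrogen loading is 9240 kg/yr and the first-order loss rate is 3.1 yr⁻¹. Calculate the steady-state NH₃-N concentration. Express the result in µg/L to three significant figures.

Outflow Q = 12.3 m³/s × 3.156e+07 s/yr = 3.882e+08 m³/yr.
Steady-state CSTR mass balance: W = Q·C + k·V·C, so C = W/(Q + kV).
Q + kV = 3.882e+08 + 3.1·2.3e+09 = 7.518e+09 m³/yr.
C = 9240/7.518e+09 = 1.229e-06 kg/m³ = 0.001229 mg/L = 1.229 µg/L.

1.23 µg/L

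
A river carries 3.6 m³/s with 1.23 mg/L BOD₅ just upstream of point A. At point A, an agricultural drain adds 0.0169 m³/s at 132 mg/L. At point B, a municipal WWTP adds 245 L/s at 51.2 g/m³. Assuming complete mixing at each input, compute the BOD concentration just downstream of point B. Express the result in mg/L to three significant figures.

4.97 mg/L

After input A: C = (3.6·1.23 + 0.0169·132) / 3.617 = 1.841 mg/L.
245 L/s = 0.245 m³/s.
After input B: C = (3.617·1.841 + 0.245·51.2) / 3.862 = 4.972 mg/L.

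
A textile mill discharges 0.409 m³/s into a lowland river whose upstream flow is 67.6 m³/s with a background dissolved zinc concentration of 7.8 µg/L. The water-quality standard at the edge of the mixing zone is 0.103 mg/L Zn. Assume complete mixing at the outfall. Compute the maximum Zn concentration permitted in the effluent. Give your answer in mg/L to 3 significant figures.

15.8 mg/L

7.8 µg/L = 0.0078 mg/L.
Mass balance: 0.103·68.01 = 0.409·Cₑ + 67.6·0.0078.
Cₑ = (7.005 − 0.5273) / 0.409 = 15.84 mg/L.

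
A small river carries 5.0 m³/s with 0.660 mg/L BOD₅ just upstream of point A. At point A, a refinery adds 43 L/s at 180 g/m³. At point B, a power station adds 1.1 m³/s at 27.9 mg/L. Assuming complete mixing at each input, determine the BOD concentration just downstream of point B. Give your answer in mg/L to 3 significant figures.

43 L/s = 0.043 m³/s.
After input A: C = (5·0.66 + 0.043·180) / 5.043 = 2.189 mg/L.
After input B: C = (5.043·2.189 + 1.1·27.9) / 6.143 = 6.793 mg/L.

6.79 mg/L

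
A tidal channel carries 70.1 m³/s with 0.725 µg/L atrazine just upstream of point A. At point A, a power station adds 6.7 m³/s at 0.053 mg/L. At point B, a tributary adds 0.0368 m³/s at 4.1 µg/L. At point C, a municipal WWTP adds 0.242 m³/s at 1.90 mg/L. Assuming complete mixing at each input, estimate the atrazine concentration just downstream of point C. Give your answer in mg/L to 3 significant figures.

0.725 µg/L = 0.000725 mg/L.
After input A: C = (70.1·0.000725 + 6.7·0.053) / 76.8 = 0.005285 mg/L.
4.1 µg/L = 0.0041 mg/L.
After input B: C = (76.8·0.005285 + 0.0368·0.0041) / 76.84 = 0.005285 mg/L.
After input C: C = (76.84·0.005285 + 0.242·1.9) / 77.08 = 0.01123 mg/L.

0.0112 mg/L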